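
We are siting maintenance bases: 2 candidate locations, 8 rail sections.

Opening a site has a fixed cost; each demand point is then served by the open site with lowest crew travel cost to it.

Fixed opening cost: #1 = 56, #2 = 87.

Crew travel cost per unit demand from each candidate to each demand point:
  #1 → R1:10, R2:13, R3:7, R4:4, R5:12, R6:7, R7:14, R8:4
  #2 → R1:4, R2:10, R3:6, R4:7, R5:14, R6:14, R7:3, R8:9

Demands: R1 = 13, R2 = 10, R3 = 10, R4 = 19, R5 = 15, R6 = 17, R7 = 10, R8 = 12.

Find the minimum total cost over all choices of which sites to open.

Open {#1, #2}: assign each demand point to its cheapest open site.
  R1→#2 13×4=52, R2→#2 10×10=100, R3→#2 10×6=60, R4→#1 19×4=76, R5→#1 15×12=180, R6→#1 17×7=119, R7→#2 10×3=30, R8→#1 12×4=48
  crew travel cost 665, fixed 143 → total 808.
Compare {#1}: crew travel cost 893 + fixed 56 = 949.
Compare {#2}: crew travel cost 931 + fixed 87 = 1018.

808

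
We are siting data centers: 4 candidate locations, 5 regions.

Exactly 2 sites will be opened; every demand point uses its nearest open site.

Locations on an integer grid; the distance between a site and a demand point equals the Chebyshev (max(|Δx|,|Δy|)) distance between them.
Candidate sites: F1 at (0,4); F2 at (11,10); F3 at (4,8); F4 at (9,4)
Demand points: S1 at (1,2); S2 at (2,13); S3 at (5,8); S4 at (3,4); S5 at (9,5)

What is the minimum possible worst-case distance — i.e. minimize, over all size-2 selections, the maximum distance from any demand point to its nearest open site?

5

Open {F1, F3}.
  Farthest demand point is S2 at distance 5 (to F3); all others are ≤ 5.
With {F2, F3} the worst case is 6.
With {F3, F4} the worst case is 6.
No size-2 selection achieves below 5.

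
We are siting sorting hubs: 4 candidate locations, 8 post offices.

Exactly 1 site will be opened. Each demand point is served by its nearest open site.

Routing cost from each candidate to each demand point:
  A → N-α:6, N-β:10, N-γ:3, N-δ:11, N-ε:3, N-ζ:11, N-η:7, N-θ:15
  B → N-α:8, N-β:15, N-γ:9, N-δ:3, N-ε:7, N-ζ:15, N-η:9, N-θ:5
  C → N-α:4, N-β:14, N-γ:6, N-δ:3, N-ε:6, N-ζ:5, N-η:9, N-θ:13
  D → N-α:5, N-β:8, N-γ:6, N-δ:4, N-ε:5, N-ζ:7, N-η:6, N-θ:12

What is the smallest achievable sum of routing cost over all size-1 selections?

Open {D}.
  N-α→D 5, N-β→D 8, N-γ→D 6, N-δ→D 4, N-ε→D 5, N-ζ→D 7, N-η→D 6, N-θ→D 12  ⇒ total 53.
Compare {C}: total 60.
Compare {A}: total 66.
No size-1 selection does better; minimum is 53.

53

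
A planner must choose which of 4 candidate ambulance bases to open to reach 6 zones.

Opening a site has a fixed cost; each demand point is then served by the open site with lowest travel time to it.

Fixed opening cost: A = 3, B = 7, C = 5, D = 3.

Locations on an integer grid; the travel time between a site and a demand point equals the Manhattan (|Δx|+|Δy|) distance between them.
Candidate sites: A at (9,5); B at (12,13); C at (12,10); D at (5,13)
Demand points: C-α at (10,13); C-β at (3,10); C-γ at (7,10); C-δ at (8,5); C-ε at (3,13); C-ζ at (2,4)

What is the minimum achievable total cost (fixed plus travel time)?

32

Open {A, D}: assign each demand point to its cheapest open site.
  C-α→D 5, C-β→D 5, C-γ→D 5, C-δ→A 1, C-ε→D 2, C-ζ→A 8
  travel time 26, fixed 6 → total 32.
Compare {A, B, D}: travel time 23 + fixed 13 = 36.
Compare {A, C, D}: travel time 26 + fixed 11 = 37.
Compare {A, B, C, D}: travel time 23 + fixed 18 = 41.
All other subsets cost ≥ 36. Minimum total cost: 32.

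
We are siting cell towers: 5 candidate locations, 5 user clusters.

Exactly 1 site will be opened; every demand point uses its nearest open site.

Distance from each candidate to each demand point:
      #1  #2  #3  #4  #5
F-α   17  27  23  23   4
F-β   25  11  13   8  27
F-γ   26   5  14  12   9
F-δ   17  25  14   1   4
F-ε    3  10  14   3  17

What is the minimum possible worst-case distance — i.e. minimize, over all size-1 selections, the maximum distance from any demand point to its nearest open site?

Open {F-ε}.
  Farthest demand point is #5 at distance 17 (to F-ε); all others are ≤ 17.
With {F-δ} the worst case is 25.
With {F-γ} the worst case is 26.
No size-1 selection achieves below 17.

17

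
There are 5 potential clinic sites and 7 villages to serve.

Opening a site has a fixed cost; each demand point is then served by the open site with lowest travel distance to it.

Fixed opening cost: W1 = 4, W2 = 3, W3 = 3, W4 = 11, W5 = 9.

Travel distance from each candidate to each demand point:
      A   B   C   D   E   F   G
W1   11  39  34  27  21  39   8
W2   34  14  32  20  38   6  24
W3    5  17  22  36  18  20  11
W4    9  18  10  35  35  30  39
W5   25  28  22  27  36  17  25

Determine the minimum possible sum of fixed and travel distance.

Open {W2, W3, W4}: assign each demand point to its cheapest open site.
  A→W3 5, B→W2 14, C→W4 10, D→W2 20, E→W3 18, F→W2 6, G→W3 11
  travel distance 84, fixed 17 → total 101.
Compare {W2, W3}: travel distance 96 + fixed 6 = 102.
Compare {W1, W2, W3, W4}: travel distance 81 + fixed 21 = 102.
Compare {W1, W2, W3}: travel distance 93 + fixed 10 = 103.
All other subsets cost ≥ 102. Minimum total cost: 101.

101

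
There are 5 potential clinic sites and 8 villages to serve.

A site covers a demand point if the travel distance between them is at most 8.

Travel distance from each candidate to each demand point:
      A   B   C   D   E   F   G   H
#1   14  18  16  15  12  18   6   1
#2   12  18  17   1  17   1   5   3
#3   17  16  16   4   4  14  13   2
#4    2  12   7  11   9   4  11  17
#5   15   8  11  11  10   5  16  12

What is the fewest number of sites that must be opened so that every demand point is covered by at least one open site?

4

Coverage sets (demand points within 8 of each site):
  #1: {G, H}
  #2: {D, F, G, H}
  #3: {D, E, H}
  #4: {A, C, F}
  #5: {B, F}
No 3 sites suffice: every size-3 union leaves at least one demand point uncovered.
But {#1, #3, #4, #5} covers everything, so the minimum is 4.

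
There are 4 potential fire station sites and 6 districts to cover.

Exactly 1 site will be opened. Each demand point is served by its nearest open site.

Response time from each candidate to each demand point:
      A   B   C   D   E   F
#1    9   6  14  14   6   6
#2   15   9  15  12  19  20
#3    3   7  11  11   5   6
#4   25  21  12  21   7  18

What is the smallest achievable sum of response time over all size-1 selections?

Open {#3}.
  A→#3 3, B→#3 7, C→#3 11, D→#3 11, E→#3 5, F→#3 6  ⇒ total 43.
Compare {#1}: total 55.
Compare {#2}: total 90.
No size-1 selection does better; minimum is 43.

43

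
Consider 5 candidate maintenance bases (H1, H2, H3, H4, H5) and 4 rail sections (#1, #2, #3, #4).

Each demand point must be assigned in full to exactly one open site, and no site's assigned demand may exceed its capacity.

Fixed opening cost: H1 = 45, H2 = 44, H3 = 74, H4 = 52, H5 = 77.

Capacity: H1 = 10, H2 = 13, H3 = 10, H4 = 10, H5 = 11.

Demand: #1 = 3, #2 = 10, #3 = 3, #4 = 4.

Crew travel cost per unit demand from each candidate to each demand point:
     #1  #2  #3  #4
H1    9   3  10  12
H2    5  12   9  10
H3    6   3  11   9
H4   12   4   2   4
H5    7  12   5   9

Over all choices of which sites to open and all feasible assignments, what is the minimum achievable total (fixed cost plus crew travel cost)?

Open {H1, H4}; cheapest assignment that respects the capacities:
  H1 (cap 10, load 10): #2 — cost 10×3 = 30
  H4 (cap 10, load 10): #1, #3, #4 — cost 3×12 + 3×2 + 4×4 = 58
  Shipping 88, fixed 97 → total 185.
  Any other capacity-feasible assignment to {H1, H4} ships for at least 88.
Compare {H1, H2}: its best feasible assignment gives total 201.
Compare {H1, H2, H4}: its best feasible assignment gives total 208.
Every other set of open sites that can feasibly serve all demand totals ≥ 201 even under its best assignment. Minimum: 185.

185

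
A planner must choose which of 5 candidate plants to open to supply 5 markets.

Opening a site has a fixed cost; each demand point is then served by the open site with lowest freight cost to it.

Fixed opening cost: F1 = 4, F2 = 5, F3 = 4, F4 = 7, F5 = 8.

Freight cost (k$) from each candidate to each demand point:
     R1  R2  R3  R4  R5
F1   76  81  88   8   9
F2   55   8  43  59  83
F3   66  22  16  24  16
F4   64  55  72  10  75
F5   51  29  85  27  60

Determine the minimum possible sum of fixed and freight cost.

Open {F1, F2, F3}: assign each demand point to its cheapest open site.
  R1→F2 55, R2→F2 8, R3→F3 16, R4→F1 8, R5→F1 9
  freight cost 96, fixed 13 → total 109.
Compare {F1, F2, F3, F5}: freight cost 92 + fixed 21 = 113.
Compare {F1, F2, F3, F4}: freight cost 96 + fixed 20 = 116.
Compare {F1, F2, F3, F4, F5}: freight cost 92 + fixed 28 = 120.
All other subsets cost ≥ 113. Minimum total cost: 109.

109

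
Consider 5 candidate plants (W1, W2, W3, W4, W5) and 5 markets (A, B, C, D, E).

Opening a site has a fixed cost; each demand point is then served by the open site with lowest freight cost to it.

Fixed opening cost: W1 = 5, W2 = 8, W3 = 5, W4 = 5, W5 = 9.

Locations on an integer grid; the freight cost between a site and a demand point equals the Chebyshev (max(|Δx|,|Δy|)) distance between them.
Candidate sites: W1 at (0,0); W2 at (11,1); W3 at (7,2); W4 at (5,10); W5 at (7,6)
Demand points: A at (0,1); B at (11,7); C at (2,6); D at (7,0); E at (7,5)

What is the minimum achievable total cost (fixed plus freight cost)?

26

Open {W1, W3}: assign each demand point to its cheapest open site.
  A→W1 1, B→W3 5, C→W3 5, D→W3 2, E→W3 3
  freight cost 16, fixed 10 → total 26.
Compare {W3}: freight cost 22 + fixed 5 = 27.
Compare {W1, W3, W4}: freight cost 15 + fixed 15 = 30.
Compare {W1, W5}: freight cost 17 + fixed 14 = 31.
All other subsets cost ≥ 27. Minimum total cost: 26.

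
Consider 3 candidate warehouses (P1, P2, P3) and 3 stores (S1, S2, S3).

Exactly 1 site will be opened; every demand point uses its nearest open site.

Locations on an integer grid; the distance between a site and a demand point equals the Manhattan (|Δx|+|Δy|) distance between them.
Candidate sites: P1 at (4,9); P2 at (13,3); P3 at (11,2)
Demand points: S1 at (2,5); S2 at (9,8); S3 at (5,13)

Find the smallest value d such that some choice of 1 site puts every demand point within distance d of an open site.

Open {P1}.
  Farthest demand point is S1 at distance 6 (to P1); all others are ≤ 6.
With {P3} the worst case is 17.
With {P2} the worst case is 18.
No size-1 selection achieves below 6.

6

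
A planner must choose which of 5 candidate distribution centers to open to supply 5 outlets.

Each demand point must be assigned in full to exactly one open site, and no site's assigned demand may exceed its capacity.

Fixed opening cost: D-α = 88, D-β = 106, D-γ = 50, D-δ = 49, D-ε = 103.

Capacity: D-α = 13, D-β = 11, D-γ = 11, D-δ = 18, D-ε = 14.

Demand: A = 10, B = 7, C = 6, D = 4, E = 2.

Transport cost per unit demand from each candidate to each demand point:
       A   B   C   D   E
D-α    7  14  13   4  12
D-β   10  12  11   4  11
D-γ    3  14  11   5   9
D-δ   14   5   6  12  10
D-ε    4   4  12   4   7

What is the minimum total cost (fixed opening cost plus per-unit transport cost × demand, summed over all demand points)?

Open {D-δ, D-ε}; cheapest assignment that respects the capacities:
  D-δ (cap 18, load 15): B, C, E — cost 7×5 + 6×6 + 2×10 = 91
  D-ε (cap 14, load 14): A, D — cost 10×4 + 4×4 = 56
  Shipping 147, fixed 152 → total 299.
  Any other capacity-feasible assignment to {D-δ, D-ε} ships for at least 147.
Compare {D-α, D-γ, D-δ}: its best feasible assignment gives total 324.
Compare {D-γ, D-δ, D-ε}: its best feasible assignment gives total 326.
Every other set of open sites that can feasibly serve all demand totals ≥ 324 even under its best assignment. Minimum: 299.

299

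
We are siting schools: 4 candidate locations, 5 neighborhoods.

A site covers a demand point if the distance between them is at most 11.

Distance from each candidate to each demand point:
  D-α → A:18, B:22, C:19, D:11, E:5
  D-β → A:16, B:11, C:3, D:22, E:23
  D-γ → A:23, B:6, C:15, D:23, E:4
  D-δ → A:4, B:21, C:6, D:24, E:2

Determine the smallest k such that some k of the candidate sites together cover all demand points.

Coverage sets (demand points within 11 of each site):
  D-α: {D, E}
  D-β: {B, C}
  D-γ: {B, E}
  D-δ: {A, C, E}
No 2 sites suffice: every size-2 union leaves at least one demand point uncovered.
But {D-α, D-β, D-δ} covers everything, so the minimum is 3.

3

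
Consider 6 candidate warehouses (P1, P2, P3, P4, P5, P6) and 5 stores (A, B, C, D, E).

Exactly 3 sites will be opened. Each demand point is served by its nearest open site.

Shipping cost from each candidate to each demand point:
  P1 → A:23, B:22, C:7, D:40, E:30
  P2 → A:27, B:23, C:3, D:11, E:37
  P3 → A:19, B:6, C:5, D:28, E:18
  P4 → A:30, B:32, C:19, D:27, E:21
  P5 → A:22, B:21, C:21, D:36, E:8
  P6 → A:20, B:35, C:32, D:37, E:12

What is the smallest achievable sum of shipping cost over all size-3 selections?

47

Open {P2, P3, P5}.
  A→P3 19, B→P3 6, C→P2 3, D→P2 11, E→P5 8  ⇒ total 47.
Compare {P2, P3, P6}: total 51.
Compare {P1, P2, P3}: total 57.
No size-3 selection does better; minimum is 47.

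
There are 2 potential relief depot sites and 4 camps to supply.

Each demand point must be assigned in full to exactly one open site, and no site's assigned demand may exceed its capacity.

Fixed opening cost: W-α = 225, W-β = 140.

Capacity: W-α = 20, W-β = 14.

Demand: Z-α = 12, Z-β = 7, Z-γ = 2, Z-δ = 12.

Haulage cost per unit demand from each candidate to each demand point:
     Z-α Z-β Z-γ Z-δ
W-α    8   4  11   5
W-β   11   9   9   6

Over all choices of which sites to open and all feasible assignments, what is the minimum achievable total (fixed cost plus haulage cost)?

579

Open {W-α, W-β}; cheapest assignment that respects the capacities:
  W-α (cap 20, load 19): Z-α, Z-β — cost 12×8 + 7×4 = 124
  W-β (cap 14, load 14): Z-γ, Z-δ — cost 2×9 + 12×6 = 90
  Shipping 214, fixed 365 → total 579.
  Any other capacity-feasible assignment to {W-α, W-β} ships for at least 214.
Total demand is 33 and no other set of sites has combined capacity ≥ 33, so {W-α, W-β} is the only feasible choice of open sites. Minimum: 579.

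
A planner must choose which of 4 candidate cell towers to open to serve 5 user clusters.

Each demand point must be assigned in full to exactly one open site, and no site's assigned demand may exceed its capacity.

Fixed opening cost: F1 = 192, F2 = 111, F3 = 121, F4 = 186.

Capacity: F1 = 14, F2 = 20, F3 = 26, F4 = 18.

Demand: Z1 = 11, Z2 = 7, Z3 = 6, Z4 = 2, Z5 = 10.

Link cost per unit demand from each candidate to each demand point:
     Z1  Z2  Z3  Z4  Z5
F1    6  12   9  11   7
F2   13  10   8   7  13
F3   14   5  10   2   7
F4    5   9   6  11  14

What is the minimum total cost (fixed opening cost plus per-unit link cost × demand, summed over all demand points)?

507

Open {F3, F4}; cheapest assignment that respects the capacities:
  F3 (cap 26, load 19): Z2, Z4, Z5 — cost 7×5 + 2×2 + 10×7 = 109
  F4 (cap 18, load 17): Z1, Z3 — cost 11×5 + 6×6 = 91
  Shipping 200, fixed 307 → total 507.
  Any other capacity-feasible assignment to {F3, F4} ships for at least 200.
Compare {F2, F3}: its best feasible assignment gives total 532.
Compare {F1, F3}: its best feasible assignment gives total 548.
Every other set of open sites that can feasibly serve all demand totals ≥ 532 even under its best assignment. Minimum: 507.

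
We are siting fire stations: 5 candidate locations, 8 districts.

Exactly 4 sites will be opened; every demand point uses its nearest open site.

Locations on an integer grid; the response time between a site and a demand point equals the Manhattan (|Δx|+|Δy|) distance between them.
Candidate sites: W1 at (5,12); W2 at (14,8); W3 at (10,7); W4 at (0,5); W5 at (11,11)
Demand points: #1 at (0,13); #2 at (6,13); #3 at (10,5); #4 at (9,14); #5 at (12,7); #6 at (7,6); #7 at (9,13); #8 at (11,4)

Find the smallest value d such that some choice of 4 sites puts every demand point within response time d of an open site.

Open {W1, W2, W3, W4}.
  Farthest demand point is #1 at response time 6 (to W1); all others are ≤ 6.
With {W1, W2, W3, W5} the worst case is 6.
With {W1, W3, W4, W5} the worst case is 6.
No size-4 selection achieves below 6.

6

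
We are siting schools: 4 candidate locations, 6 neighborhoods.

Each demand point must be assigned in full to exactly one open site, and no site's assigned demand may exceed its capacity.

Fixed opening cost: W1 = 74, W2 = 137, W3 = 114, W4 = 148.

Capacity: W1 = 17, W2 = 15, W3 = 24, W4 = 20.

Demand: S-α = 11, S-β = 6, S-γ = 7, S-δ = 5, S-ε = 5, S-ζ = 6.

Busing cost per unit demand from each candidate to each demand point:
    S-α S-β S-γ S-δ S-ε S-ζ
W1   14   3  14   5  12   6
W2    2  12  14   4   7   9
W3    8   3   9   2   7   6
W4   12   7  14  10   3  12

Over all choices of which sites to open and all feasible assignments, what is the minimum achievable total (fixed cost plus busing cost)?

Open {W1, W3}; cheapest assignment that respects the capacities:
  W1 (cap 17, load 17): S-β, S-δ, S-ζ — cost 6×3 + 5×5 + 6×6 = 79
  W3 (cap 24, load 23): S-α, S-γ, S-ε — cost 11×8 + 7×9 + 5×7 = 186
  Shipping 265, fixed 188 → total 453.
  Any other capacity-feasible assignment to {W1, W3} ships for at least 265.
Compare {W1, W2, W3}: its best feasible assignment gives total 509.
Compare {W3, W4}: its best feasible assignment gives total 536.
Every other set of open sites that can feasibly serve all demand totals ≥ 509 even under its best assignment. Minimum: 453.

453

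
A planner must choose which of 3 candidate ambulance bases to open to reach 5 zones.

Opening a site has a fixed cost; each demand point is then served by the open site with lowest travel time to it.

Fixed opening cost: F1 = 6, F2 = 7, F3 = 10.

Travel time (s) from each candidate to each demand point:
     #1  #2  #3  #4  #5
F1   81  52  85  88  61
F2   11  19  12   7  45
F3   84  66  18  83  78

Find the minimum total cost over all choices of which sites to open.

101

Open {F2}: assign each demand point to its cheapest open site.
  #1→F2 11, #2→F2 19, #3→F2 12, #4→F2 7, #5→F2 45
  travel time 94, fixed 7 → total 101.
Compare {F1, F2}: travel time 94 + fixed 13 = 107.
Compare {F2, F3}: travel time 94 + fixed 17 = 111.
Compare {F1, F2, F3}: travel time 94 + fixed 23 = 117.
All other subsets cost ≥ 107. Minimum total cost: 101.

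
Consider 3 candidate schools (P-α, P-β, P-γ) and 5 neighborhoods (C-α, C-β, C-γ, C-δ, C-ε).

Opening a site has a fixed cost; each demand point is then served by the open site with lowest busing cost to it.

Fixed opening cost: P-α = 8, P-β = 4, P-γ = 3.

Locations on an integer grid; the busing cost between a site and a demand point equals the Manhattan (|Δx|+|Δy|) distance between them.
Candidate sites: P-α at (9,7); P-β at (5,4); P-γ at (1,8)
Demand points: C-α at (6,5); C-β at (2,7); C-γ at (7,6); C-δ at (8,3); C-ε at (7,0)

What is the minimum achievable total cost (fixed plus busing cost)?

25

Open {P-β, P-γ}: assign each demand point to its cheapest open site.
  C-α→P-β 2, C-β→P-γ 2, C-γ→P-β 4, C-δ→P-β 4, C-ε→P-β 6
  busing cost 18, fixed 7 → total 25.
Compare {P-β}: busing cost 22 + fixed 4 = 26.
Compare {P-α, P-β, P-γ}: busing cost 17 + fixed 15 = 32.
Compare {P-α, P-β}: busing cost 21 + fixed 12 = 33.
All other subsets cost ≥ 26. Minimum total cost: 25.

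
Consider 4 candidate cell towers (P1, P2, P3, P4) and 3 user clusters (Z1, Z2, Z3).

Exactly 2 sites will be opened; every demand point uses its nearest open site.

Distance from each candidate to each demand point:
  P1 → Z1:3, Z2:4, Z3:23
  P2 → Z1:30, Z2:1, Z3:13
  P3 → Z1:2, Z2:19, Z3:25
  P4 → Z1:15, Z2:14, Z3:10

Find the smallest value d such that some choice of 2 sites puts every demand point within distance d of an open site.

Open {P1, P4}.
  Farthest demand point is Z3 at distance 10 (to P4); all others are ≤ 10.
With {P1, P2} the worst case is 13.
With {P2, P3} the worst case is 13.
No size-2 selection achieves below 10.

10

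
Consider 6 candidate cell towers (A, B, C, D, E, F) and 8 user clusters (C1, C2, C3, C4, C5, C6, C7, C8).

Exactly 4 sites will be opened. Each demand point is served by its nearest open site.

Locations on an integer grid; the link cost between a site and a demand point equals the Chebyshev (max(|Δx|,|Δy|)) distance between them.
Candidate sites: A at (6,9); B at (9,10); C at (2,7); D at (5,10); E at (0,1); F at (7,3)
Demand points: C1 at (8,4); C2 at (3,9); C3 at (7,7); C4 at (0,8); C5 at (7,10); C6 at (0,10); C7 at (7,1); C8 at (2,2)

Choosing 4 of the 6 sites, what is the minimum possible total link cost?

15

Open {A, C, E, F}.
  C1→F 1, C2→C 2, C3→A 2, C4→C 2, C5→A 1, C6→C 3, C7→F 2, C8→E 2  ⇒ total 15.
Compare {B, C, E, F}: total 17.
Compare {C, D, E, F}: total 17.
No size-4 selection does better; minimum is 15.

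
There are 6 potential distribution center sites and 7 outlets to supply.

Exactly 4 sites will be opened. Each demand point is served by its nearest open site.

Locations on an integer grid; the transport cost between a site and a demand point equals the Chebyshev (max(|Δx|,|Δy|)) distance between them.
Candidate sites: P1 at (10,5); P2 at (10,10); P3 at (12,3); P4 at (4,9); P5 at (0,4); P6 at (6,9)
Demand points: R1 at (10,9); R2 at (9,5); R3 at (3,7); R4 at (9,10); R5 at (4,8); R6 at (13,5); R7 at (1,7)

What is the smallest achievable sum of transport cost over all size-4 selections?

Open {P1, P2, P3, P4}.
  R1→P2 1, R2→P1 1, R3→P4 2, R4→P2 1, R5→P4 1, R6→P3 2, R7→P4 3  ⇒ total 11.
Compare {P1, P2, P4, P5}: total 12.
Compare {P1, P2, P4, P6}: total 12.
No size-4 selection does better; minimum is 11.

11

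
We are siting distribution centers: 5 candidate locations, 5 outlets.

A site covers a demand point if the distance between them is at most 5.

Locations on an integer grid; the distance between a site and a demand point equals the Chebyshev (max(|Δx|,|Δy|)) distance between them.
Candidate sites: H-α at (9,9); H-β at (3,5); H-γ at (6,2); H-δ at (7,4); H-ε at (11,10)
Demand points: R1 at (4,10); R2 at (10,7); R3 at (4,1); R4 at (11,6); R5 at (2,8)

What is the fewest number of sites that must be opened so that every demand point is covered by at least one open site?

2

Coverage sets (demand points within 5 of each site):
  H-α: {R1, R2, R4}
  H-β: {R1, R3, R5}
  H-γ: {R2, R3, R4}
  H-δ: {R2, R3, R4, R5}
  H-ε: {R2, R4}
No single site covers all 5 demand points.
But {H-α, H-β} covers everything, so the minimum is 2.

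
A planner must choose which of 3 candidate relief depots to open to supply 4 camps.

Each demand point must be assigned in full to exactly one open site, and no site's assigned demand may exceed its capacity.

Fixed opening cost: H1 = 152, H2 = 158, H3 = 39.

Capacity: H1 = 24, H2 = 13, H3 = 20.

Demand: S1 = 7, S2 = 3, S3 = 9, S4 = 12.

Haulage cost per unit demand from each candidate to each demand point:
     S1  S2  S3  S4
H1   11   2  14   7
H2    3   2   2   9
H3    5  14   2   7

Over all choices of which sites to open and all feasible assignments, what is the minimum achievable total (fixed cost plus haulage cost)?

Open {H1, H3}; cheapest assignment that respects the capacities:
  H1 (cap 24, load 15): S2, S4 — cost 3×2 + 12×7 = 90
  H3 (cap 20, load 16): S1, S3 — cost 7×5 + 9×2 = 53
  Shipping 143, fixed 191 → total 334.
  Any other capacity-feasible assignment to {H1, H3} ships for at least 143.
Compare {H2, H3}: its best feasible assignment gives total 340.
Compare {H1, H2, H3}: its best feasible assignment gives total 478.
Every other set of open sites that can feasibly serve all demand totals ≥ 340 even under its best assignment. Minimum: 334.

334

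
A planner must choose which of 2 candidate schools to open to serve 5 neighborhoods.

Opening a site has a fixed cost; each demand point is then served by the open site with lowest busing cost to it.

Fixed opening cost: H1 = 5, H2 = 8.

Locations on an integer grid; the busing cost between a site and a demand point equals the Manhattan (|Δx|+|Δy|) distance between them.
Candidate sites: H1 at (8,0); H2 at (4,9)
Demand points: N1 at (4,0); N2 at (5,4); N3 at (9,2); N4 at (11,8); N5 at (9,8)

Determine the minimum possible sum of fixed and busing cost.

Open {H1}: assign each demand point to its cheapest open site.
  N1→H1 4, N2→H1 7, N3→H1 3, N4→H1 11, N5→H1 9
  busing cost 34, fixed 5 → total 39.
Compare {H1, H2}: busing cost 27 + fixed 13 = 40.
Compare {H2}: busing cost 41 + fixed 8 = 49.

39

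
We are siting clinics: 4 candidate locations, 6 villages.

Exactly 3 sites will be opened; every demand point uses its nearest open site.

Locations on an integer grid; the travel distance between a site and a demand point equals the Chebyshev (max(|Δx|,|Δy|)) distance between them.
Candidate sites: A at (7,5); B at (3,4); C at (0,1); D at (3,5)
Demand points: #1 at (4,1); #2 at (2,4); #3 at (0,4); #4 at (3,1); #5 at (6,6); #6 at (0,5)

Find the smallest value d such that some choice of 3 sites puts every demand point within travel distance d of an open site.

Open {A, B, C}.
  Farthest demand point is #1 at travel distance 3 (to B); all others are ≤ 3.
With {A, B, D} the worst case is 3.
With {B, C, D} the worst case is 3.
No size-3 selection achieves below 3.

3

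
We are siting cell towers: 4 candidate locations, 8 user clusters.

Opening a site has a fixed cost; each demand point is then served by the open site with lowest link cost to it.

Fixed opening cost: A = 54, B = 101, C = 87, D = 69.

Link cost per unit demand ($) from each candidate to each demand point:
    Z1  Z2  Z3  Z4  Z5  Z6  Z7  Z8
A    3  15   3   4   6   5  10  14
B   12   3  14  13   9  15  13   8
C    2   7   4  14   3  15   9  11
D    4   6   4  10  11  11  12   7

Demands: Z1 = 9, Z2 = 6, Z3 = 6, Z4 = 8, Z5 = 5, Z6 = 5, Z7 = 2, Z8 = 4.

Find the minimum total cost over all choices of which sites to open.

Open {A, D}: assign each demand point to its cheapest open site.
  Z1→A 9×3=27, Z2→D 6×6=36, Z3→A 6×3=18, Z4→A 8×4=32, Z5→A 5×6=30, Z6→A 5×5=25, Z7→A 2×10=20, Z8→D 4×7=28
  link cost 216, fixed 123 → total 339.
Compare {A}: link cost 298 + fixed 54 = 352.
Compare {A, C}: link cost 212 + fixed 141 = 353.
Compare {A, B}: link cost 202 + fixed 155 = 357.
All other subsets cost ≥ 352. Minimum total cost: 339.

339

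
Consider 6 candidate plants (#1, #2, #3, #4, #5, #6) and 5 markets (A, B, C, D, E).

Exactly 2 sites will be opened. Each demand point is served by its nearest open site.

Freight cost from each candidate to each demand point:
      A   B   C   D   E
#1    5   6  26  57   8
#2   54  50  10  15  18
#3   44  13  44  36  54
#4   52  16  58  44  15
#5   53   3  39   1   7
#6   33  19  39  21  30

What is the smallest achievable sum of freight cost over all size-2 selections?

Open {#1, #5}.
  A→#1 5, B→#5 3, C→#1 26, D→#5 1, E→#5 7  ⇒ total 42.
Compare {#1, #2}: total 44.
Compare {#1, #6}: total 66.
No size-2 selection does better; minimum is 42.

42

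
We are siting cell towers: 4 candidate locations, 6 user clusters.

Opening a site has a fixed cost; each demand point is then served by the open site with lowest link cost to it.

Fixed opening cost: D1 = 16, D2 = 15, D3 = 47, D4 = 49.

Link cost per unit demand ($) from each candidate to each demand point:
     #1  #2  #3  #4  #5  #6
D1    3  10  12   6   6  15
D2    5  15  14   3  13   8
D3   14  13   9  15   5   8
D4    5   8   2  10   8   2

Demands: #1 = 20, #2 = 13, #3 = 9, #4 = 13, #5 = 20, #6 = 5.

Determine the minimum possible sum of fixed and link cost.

431

Open {D1, D2, D4}: assign each demand point to its cheapest open site.
  #1→D1 20×3=60, #2→D4 13×8=104, #3→D4 9×2=18, #4→D2 13×3=39, #5→D1 20×6=120, #6→D4 5×2=10
  link cost 351, fixed 80 → total 431.
Compare {D1, D4}: link cost 390 + fixed 65 = 455.
Compare {D1, D2, D3, D4}: link cost 331 + fixed 127 = 458.
Compare {D1, D3, D4}: link cost 370 + fixed 112 = 482.
All other subsets cost ≥ 455. Minimum total cost: 431.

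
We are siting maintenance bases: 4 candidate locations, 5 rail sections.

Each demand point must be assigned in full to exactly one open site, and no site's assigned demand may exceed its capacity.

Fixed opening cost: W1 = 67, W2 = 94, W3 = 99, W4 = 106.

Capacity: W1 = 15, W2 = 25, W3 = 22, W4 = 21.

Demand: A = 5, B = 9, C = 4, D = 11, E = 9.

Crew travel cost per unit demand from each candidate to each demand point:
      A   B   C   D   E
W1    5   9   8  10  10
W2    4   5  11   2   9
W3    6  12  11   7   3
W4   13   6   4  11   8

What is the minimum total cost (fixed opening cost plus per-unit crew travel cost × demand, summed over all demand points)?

351

Open {W2, W3}; cheapest assignment that respects the capacities:
  W2 (cap 25, load 25): A, B, D — cost 5×4 + 9×5 + 11×2 = 87
  W3 (cap 22, load 13): C, E — cost 4×11 + 9×3 = 71
  Shipping 158, fixed 193 → total 351.
  Any other capacity-feasible assignment to {W2, W3} ships for at least 158.
Compare {W1, W2}: its best feasible assignment gives total 370.
Compare {W2, W4}: its best feasible assignment gives total 375.
Every other set of open sites that can feasibly serve all demand totals ≥ 370 even under its best assignment. Minimum: 351.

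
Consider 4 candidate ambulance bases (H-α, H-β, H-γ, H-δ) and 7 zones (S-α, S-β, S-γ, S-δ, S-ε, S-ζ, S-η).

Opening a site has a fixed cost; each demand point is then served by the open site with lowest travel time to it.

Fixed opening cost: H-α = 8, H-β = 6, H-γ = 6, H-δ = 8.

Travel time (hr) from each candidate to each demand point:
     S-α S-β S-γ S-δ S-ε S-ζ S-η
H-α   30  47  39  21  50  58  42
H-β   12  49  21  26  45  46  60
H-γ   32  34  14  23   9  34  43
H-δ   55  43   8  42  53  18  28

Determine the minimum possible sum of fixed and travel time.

Open {H-β, H-γ, H-δ}: assign each demand point to its cheapest open site.
  S-α→H-β 12, S-β→H-γ 34, S-γ→H-δ 8, S-δ→H-γ 23, S-ε→H-γ 9, S-ζ→H-δ 18, S-η→H-δ 28
  travel time 132, fixed 20 → total 152.
Compare {H-α, H-β, H-γ, H-δ}: travel time 130 + fixed 28 = 158.
Compare {H-γ, H-δ}: travel time 152 + fixed 14 = 166.
Compare {H-α, H-γ, H-δ}: travel time 148 + fixed 22 = 170.
All other subsets cost ≥ 158. Minimum total cost: 152.

152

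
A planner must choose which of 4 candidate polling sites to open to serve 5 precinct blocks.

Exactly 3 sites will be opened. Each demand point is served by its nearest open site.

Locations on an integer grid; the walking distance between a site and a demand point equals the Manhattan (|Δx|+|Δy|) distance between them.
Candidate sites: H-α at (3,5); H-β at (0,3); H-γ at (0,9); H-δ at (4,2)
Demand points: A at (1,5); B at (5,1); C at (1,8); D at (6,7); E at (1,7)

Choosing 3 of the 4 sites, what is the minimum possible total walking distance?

14

Open {H-α, H-γ, H-δ}.
  A→H-α 2, B→H-δ 2, C→H-γ 2, D→H-α 5, E→H-γ 3  ⇒ total 14.
Compare {H-β, H-γ, H-δ}: total 17.
Compare {H-α, H-β, H-γ}: total 18.
No size-3 selection does better; minimum is 14.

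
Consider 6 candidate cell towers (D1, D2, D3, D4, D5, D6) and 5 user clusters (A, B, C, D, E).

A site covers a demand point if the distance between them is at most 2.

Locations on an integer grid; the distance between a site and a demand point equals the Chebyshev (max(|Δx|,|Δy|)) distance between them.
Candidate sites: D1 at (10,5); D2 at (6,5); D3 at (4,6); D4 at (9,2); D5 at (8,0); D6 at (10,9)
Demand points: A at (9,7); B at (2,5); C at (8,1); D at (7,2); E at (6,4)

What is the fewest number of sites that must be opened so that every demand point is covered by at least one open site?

Coverage sets (demand points within 2 of each site):
  D1: {A}
  D2: {E}
  D3: {B, E}
  D4: {C, D}
  D5: {C, D}
  D6: {A}
No 2 sites suffice: every size-2 union leaves at least one demand point uncovered.
But {D1, D3, D4} covers everything, so the minimum is 3.

3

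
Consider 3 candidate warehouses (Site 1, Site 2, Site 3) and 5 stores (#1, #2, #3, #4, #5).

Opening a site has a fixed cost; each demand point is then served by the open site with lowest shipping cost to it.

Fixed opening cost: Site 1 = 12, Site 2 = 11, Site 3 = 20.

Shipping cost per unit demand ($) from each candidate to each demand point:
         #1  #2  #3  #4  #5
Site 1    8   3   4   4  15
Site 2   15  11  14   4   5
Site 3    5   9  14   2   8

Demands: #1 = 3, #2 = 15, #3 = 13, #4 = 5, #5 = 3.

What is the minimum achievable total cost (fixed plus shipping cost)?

Open {Site 1, Site 3}: assign each demand point to its cheapest open site.
  #1→Site 3 3×5=15, #2→Site 1 15×3=45, #3→Site 1 13×4=52, #4→Site 3 5×2=10, #5→Site 3 3×8=24
  shipping cost 146, fixed 32 → total 178.
Compare {Site 1, Site 2}: shipping cost 156 + fixed 23 = 179.
Compare {Site 1, Site 2, Site 3}: shipping cost 137 + fixed 43 = 180.
Compare {Site 1}: shipping cost 186 + fixed 12 = 198.
All other subsets cost ≥ 179. Minimum total cost: 178.

178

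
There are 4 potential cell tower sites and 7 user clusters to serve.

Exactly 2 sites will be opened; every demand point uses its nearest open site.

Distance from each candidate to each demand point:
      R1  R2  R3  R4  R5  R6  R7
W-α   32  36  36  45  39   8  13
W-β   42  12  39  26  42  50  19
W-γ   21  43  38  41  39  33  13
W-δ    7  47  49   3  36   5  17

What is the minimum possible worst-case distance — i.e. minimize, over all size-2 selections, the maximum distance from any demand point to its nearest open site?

Open {W-α, W-δ}.
  Farthest demand point is R2 at distance 36 (to W-α); all others are ≤ 36.
With {W-α, W-β} the worst case is 39.
With {W-β, W-γ} the worst case is 39.
No size-2 selection achieves below 36.

36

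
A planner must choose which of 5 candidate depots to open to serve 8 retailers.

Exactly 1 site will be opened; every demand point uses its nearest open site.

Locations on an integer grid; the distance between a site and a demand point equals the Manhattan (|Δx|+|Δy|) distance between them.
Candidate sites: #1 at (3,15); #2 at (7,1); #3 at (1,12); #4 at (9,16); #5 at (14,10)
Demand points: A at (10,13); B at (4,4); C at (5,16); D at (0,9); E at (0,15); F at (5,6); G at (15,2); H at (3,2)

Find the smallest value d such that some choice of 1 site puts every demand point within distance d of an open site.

Open {#5}.
  Farthest demand point is E at distance 19 (to #5); all others are ≤ 19.
With {#4} the worst case is 20.
With {#2} the worst case is 21.
No size-1 selection achieves below 19.

19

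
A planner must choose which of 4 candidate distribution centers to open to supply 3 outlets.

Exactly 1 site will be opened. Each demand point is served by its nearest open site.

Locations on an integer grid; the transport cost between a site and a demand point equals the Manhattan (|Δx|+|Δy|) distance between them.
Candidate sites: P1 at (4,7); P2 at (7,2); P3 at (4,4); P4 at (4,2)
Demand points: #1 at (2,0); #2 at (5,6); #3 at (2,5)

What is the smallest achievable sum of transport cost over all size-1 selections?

Open {P3}.
  #1→P3 6, #2→P3 3, #3→P3 3  ⇒ total 12.
Compare {P4}: total 14.
Compare {P1}: total 15.
No size-1 selection does better; minimum is 12.

12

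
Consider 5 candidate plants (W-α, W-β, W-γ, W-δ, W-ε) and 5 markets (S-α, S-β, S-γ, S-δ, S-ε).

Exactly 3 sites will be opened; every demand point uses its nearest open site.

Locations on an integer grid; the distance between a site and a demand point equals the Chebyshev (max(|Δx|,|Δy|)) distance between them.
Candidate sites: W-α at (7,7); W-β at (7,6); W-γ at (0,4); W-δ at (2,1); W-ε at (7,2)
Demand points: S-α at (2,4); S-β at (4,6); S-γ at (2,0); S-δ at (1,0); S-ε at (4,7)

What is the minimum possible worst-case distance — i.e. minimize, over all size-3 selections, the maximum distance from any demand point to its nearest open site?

Open {W-α, W-β, W-δ}.
  Farthest demand point is S-α at distance 3 (to W-δ); all others are ≤ 3.
With {W-α, W-γ, W-δ} the worst case is 3.
With {W-α, W-δ, W-ε} the worst case is 3.
No size-3 selection achieves below 3.

3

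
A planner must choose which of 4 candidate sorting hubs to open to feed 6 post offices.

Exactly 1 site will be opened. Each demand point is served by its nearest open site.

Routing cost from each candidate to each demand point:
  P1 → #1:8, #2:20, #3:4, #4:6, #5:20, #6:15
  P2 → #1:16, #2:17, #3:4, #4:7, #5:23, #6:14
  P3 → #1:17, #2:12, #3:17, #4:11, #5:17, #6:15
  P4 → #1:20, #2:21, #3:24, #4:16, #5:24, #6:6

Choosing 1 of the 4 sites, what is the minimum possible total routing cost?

73

Open {P1}.
  #1→P1 8, #2→P1 20, #3→P1 4, #4→P1 6, #5→P1 20, #6→P1 15  ⇒ total 73.
Compare {P2}: total 81.
Compare {P3}: total 89.
No size-1 selection does better; minimum is 73.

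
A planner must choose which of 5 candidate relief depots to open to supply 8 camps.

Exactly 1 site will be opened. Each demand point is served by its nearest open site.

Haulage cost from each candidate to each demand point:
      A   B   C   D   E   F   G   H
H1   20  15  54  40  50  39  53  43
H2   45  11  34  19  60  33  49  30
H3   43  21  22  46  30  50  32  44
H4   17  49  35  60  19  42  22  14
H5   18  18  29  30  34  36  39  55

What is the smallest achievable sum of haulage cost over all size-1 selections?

Open {H4}.
  A→H4 17, B→H4 49, C→H4 35, D→H4 60, E→H4 19, F→H4 42, G→H4 22, H→H4 14  ⇒ total 258.
Compare {H5}: total 259.
Compare {H2}: total 281.
No size-1 selection does better; minimum is 258.

258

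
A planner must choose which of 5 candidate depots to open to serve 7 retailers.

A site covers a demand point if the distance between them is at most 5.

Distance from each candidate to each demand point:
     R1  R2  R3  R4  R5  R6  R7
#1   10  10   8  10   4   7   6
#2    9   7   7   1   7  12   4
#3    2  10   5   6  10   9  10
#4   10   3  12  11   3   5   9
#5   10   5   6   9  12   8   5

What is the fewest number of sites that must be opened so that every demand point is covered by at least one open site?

3

Coverage sets (demand points within 5 of each site):
  #1: {R5}
  #2: {R4, R7}
  #3: {R1, R3}
  #4: {R2, R5, R6}
  #5: {R2, R7}
No 2 sites suffice: every size-2 union leaves at least one demand point uncovered.
But {#2, #3, #4} covers everything, so the minimum is 3.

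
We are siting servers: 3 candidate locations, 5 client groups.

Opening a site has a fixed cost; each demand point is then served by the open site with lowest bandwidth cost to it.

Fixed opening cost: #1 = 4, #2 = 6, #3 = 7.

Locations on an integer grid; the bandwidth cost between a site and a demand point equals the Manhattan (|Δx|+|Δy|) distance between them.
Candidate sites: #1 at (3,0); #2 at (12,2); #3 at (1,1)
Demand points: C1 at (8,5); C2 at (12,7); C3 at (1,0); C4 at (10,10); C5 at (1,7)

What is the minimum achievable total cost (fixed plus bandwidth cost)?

42

Open {#2, #3}: assign each demand point to its cheapest open site.
  C1→#2 7, C2→#2 5, C3→#3 1, C4→#2 10, C5→#3 6
  bandwidth cost 29, fixed 13 → total 42.
Compare {#1, #2}: bandwidth cost 33 + fixed 10 = 43.
Compare {#1, #2, #3}: bandwidth cost 29 + fixed 17 = 46.
Compare {#2}: bandwidth cost 51 + fixed 6 = 57.
All other subsets cost ≥ 43. Minimum total cost: 42.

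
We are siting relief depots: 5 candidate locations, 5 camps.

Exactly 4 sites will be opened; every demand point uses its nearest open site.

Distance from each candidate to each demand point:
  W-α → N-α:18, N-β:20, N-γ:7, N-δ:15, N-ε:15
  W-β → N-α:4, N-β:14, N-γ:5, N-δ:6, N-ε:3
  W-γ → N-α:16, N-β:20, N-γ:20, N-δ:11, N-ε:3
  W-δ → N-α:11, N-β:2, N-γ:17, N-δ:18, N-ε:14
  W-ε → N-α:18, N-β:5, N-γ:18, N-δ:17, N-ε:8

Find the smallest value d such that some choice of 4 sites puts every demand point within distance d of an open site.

Open {W-α, W-β, W-γ, W-δ}.
  Farthest demand point is N-δ at distance 6 (to W-β); all others are ≤ 6.
With {W-α, W-β, W-γ, W-ε} the worst case is 6.
With {W-α, W-β, W-δ, W-ε} the worst case is 6.
No size-4 selection achieves below 6.

6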